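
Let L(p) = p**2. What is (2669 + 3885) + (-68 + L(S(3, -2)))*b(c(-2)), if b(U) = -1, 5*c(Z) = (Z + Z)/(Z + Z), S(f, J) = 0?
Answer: 6622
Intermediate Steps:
c(Z) = 1/5 (c(Z) = ((Z + Z)/(Z + Z))/5 = ((2*Z)/((2*Z)))/5 = ((2*Z)*(1/(2*Z)))/5 = (1/5)*1 = 1/5)
(2669 + 3885) + (-68 + L(S(3, -2)))*b(c(-2)) = (2669 + 3885) + (-68 + 0**2)*(-1) = 6554 + (-68 + 0)*(-1) = 6554 - 68*(-1) = 6554 + 68 = 6622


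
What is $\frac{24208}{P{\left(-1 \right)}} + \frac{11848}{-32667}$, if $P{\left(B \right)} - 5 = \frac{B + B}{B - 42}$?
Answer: $\frac{34001946632}{7088739} \approx 4796.6$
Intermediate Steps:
$P{\left(B \right)} = 5 + \frac{2 B}{-42 + B}$ ($P{\left(B \right)} = 5 + \frac{B + B}{B - 42} = 5 + \frac{2 B}{-42 + B}$)
$\frac{24208}{P{\left(-1 \right)}} + \frac{11848}{-32667} = \frac{24208}{7 \frac{1}{-42 - 1} \left(-30 - 1\right)} + \frac{11848}{-32667} = \frac{24208}{7 \frac{1}{-43} \left(-31\right)} + 11848 \left(- \frac{1}{32667}\right) = \frac{24208}{7 \left(- \frac{1}{43}\right) \left(-31\right)} - \frac{11848}{32667} = \frac{24208}{\frac{217}{43}} - \frac{11848}{32667} = 24208 \cdot \frac{43}{217} - \frac{11848}{32667} = \frac{1040944}{217} - \frac{11848}{32667} = \frac{34001946632}{7088739}$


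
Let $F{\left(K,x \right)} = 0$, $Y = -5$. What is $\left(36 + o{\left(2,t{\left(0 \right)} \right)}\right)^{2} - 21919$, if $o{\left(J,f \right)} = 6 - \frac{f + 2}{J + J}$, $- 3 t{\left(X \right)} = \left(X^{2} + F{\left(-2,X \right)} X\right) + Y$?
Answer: $- \frac{2913287}{144} \approx -20231.0$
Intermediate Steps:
$t{\left(X \right)} = \frac{5}{3} - \frac{X^{2}}{3}$ ($t{\left(X \right)} = - \frac{\left(X^{2} + 0 X\right) - 5}{3} = - \frac{\left(X^{2} + 0\right) - 5}{3} = - \frac{X^{2} - 5}{3} = - \frac{-5 + X^{2}}{3} = \frac{5}{3} - \frac{X^{2}}{3}$)
$o{\left(J,f \right)} = 6 - \frac{2 + f}{2 J}$
$\left(36 + o{\left(2,t{\left(0 \right)} \right)}\right)^{2} - 21919 = \left(36 + \frac{-2 - \left(\frac{5}{3} - \frac{0^{2}}{3}\right) + 12 \cdot 2}{2 \cdot 2}\right)^{2} - 21919 = \left(36 + \frac{1}{2} \cdot \frac{1}{2} \left(-2 - \left(\frac{5}{3} - 0\right) + 24\right)\right)^{2} - 21919 = \left(36 + \frac{1}{2} \cdot \frac{1}{2} \left(-2 - \left(\frac{5}{3} + 0\right) + 24\right)\right)^{2} - 21919 = \left(36 + \frac{1}{2} \cdot \frac{1}{2} \left(-2 - \frac{5}{3} + 24\right)\right)^{2} - 21919 = \left(36 + \frac{1}{2} \cdot \frac{1}{2} \cdot \frac{61}{3}\right)^{2} - 21919 = \left(36 + \frac{61}{12}\right)^{2} - 21919 = \left(\frac{493}{12}\right)^{2} - 21919 = \frac{243049}{144} - 21919 = - \frac{2913287}{144}$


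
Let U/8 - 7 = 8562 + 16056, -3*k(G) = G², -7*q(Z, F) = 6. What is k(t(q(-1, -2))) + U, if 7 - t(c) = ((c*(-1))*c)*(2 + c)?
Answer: 69523328279/352947 ≈ 1.9698e+5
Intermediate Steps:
q(Z, F) = -6/7 (q(Z, F) = -⅐*6 = -6/7)
t(c) = 7 + c²*(2 + c) (t(c) = 7 - (c*(-1))*c*(2 + c) = 7 - (-c)*c*(2 + c) = 7 - (-c²)*(2 + c) = 7 - (-1)*c²*(2 + c) = 7 + c²*(2 + c))
k(G) = -G²/3
U = 197000 (U = 56 + 8*(8562 + 16056) = 56 + 8*24618 = 56 + 196944 = 197000)
k(t(q(-1, -2))) + U = -(7 + (-6/7)³ + 2*(-6/7)²)²/3 + 197000 = -(7 - 216/343 + 2*(36/49))²/3 + 197000 = -(7 - 216/343 + 72/49)²/3 + 197000 = -(2689/343)²/3 + 197000 = -⅓*7230721/117649 + 197000 = -7230721/352947 + 197000 = 69523328279/352947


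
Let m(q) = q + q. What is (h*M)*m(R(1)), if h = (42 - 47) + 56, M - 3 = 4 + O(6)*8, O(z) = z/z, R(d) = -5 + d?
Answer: -6120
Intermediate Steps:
m(q) = 2*q
O(z) = 1
M = 15 (M = 3 + (4 + 1*8) = 3 + (4 + 8) = 3 + 12 = 15)
h = 51 (h = -5 + 56 = 51)
(h*M)*m(R(1)) = (51*15)*(2*(-5 + 1)) = 765*(2*(-4)) = 765*(-8) = -6120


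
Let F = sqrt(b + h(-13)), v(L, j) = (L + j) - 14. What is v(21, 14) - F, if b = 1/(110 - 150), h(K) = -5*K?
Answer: 21 - sqrt(25990)/20 ≈ 12.939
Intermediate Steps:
b = -1/40 (b = 1/(-40) = -1/40 ≈ -0.025000)
v(L, j) = -14 + L + j
F = sqrt(25990)/20 (F = sqrt(-1/40 - 5*(-13)) = sqrt(-1/40 + 65) = sqrt(2599/40) = sqrt(25990)/20 ≈ 8.0607)
v(21, 14) - F = (-14 + 21 + 14) - sqrt(25990)/20 = 21 - sqrt(25990)/20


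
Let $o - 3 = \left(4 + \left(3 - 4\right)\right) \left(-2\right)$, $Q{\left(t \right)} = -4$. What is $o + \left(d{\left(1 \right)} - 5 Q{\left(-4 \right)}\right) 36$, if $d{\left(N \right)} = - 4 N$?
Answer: $573$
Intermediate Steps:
$o = -3$ ($o = 3 + \left(4 + \left(3 - 4\right)\right) \left(-2\right) = 3 + \left(4 - 1\right) \left(-2\right) = 3 + 3 \left(-2\right) = 3 - 6 = -3$)
$o + \left(d{\left(1 \right)} - 5 Q{\left(-4 \right)}\right) 36 = -3 + \left(\left(-4\right) 1 - -20\right) 36 = -3 + \left(-4 + 20\right) 36 = -3 + 16 \cdot 36 = -3 + 576 = 573$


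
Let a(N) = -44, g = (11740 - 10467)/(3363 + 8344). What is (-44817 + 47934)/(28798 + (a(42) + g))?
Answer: 12163573/112208117 ≈ 0.10840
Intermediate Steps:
g = 1273/11707 ≈ 0.10874
(-44817 + 47934)/(28798 + (a(42) + g)) = (-44817 + 47934)/(28798 + (-44 + 1273/11707)) = 3117/(28798 - 513835/11707) = 3117/(336624351/11707) = 3117*(11707/336624351) = 12163573/112208117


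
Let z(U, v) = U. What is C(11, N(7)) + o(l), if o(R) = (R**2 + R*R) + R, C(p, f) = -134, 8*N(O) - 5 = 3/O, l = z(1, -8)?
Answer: -131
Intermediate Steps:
l = 1
N(O) = 5/8 + 3/(8*O) (N(O) = 5/8 + (3/O)/8 = 5/8 + 3/(8*O))
o(R) = R + 2*R**2 (o(R) = (R**2 + R**2) + R = 2*R**2 + R = R + 2*R**2)
C(11, N(7)) + o(l) = -134 + 1*(1 + 2*1) = -134 + 1*(1 + 2) = -134 + 1*3 = -134 + 3 = -131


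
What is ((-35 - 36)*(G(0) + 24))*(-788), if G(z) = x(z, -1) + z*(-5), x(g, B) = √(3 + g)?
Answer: 1342752 + 55948*√3 ≈ 1.4397e+6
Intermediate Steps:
G(z) = √(3 + z) - 5*z (G(z) = √(3 + z) + z*(-5) = √(3 + z) - 5*z)
((-35 - 36)*(G(0) + 24))*(-788) = ((-35 - 36)*((√(3 + 0) - 5*0) + 24))*(-788) = -71*((√3 + 0) + 24)*(-788) = -71*(√3 + 24)*(-788) = -71*(24 + √3)*(-788) = (-1704 - 71*√3)*(-788) = 1342752 + 55948*√3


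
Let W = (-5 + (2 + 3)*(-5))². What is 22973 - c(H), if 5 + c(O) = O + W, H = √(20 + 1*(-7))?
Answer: 22078 - √13 ≈ 22074.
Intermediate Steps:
W = 900 (W = (-5 + 5*(-5))² = (-5 - 25)² = (-30)² = 900)
H = √13 (H = √(20 - 7) = √13 ≈ 3.6056)
c(O) = 895 + O (c(O) = -5 + (O + 900) = -5 + (900 + O) = 895 + O)
22973 - c(H) = 22973 - (895 + √13) = 22973 + (-895 - √13) = 22078 - √13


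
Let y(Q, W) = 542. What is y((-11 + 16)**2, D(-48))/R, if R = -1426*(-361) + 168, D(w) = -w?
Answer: 271/257477 ≈ 0.0010525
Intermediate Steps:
R = 514954 (R = 514786 + 168 = 514954)
y((-11 + 16)**2, D(-48))/R = 542/514954 = 542*(1/514954) = 271/257477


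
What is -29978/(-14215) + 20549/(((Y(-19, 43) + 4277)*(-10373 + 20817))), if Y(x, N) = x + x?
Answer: 1327481597483/629328128940 ≈ 2.1094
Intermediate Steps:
Y(x, N) = 2*x
-29978/(-14215) + 20549/(((Y(-19, 43) + 4277)*(-10373 + 20817))) = -29978/(-14215) + 20549/(((2*(-19) + 4277)*(-10373 + 20817))) = -29978*(-1/14215) + 20549/(((-38 + 4277)*10444)) = 29978/14215 + 20549/((4239*10444)) = 29978/14215 + 20549/44272116 = 1327481597483/629328128940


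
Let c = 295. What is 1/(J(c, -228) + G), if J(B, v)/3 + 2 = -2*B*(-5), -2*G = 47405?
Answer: -2/29717 ≈ -6.7302e-5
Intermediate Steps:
G = -47405/2 (G = -1/2*47405 = -47405/2 ≈ -23703.)
J(B, v) = -6 + 30*B (J(B, v) = -6 + 3*(-2*B*(-5)) = -6 + 3*(10*B) = -6 + 30*B)
1/(J(c, -228) + G) = 1/((-6 + 30*295) - 47405/2) = 1/((-6 + 8850) - 47405/2) = 1/(8844 - 47405/2) = 1/(-29717/2) = -2/29717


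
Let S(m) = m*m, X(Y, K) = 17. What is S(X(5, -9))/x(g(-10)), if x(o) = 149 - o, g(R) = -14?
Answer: 289/163 ≈ 1.7730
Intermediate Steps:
S(m) = m²
S(X(5, -9))/x(g(-10)) = 17²/(149 - 1*(-14)) = 289/(149 + 14) = 289/163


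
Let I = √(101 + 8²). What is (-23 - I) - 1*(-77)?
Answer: 54 - √165 ≈ 41.155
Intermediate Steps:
I = √165 (I = √(101 + 64) = √165 ≈ 12.845)
(-23 - I) - 1*(-77) = (-23 - √165) - 1*(-77) = (-23 - √165) + 77 = 54 - √165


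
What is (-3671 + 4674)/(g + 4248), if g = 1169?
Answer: 1003/5417 ≈ 0.18516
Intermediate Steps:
(-3671 + 4674)/(g + 4248) = (-3671 + 4674)/(1169 + 4248) = 1003/5417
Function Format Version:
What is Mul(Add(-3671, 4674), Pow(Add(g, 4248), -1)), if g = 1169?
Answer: Rational(1003, 5417) ≈ 0.18516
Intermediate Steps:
Mul(Add(-3671, 4674), Pow(Add(g, 4248), -1)) = Mul(Add(-3671, 4674), Pow(Add(1169, 4248), -1)) = Mul(1003, Pow(5417, -1)) = Mul(1003, Rational(1, 5417)) = Rational(1003, 5417)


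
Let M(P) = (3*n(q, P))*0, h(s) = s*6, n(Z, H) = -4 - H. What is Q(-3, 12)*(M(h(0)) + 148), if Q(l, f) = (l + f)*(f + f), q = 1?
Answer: 31968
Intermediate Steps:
Q(l, f) = 2*f*(f + l) (Q(l, f) = (f + l)*(2*f) = 2*f*(f + l))
h(s) = 6*s
M(P) = 0 (M(P) = (3*(-4 - P))*0 = (-12 - 3*P)*0 = 0)
Q(-3, 12)*(M(h(0)) + 148) = (2*12*(12 - 3))*(0 + 148) = (2*12*9)*148 = 216*148 = 31968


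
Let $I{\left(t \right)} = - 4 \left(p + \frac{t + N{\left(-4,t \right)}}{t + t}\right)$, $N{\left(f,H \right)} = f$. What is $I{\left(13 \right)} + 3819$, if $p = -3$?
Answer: $\frac{49785}{13} \approx 3829.6$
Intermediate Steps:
$I{\left(t \right)} = 12 - \frac{2 \left(-4 + t\right)}{t}$ ($I{\left(t \right)} = - 4 \left(-3 + \frac{t - 4}{t + t}\right) = - 4 \left(-3 + \frac{-4 + t}{2 t}\right) = 12 - \frac{2 \left(-4 + t\right)}{t}$)
$I{\left(13 \right)} + 3819 = \left(10 + \frac{8}{13}\right) + 3819 = \frac{138}{13} + 3819 = \frac{49785}{13}$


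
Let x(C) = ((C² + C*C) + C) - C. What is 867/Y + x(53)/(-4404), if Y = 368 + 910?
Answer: -46688/78171 ≈ -0.59725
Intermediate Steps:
x(C) = 2*C² (x(C) = ((C² + C²) + C) - C = (2*C² + C) - C = (C + 2*C²) - C = 2*C²)
Y = 1278
867/Y + x(53)/(-4404) = 867/1278 + (2*53²)/(-4404) = 867*(1/1278) + (2*2809)*(-1/4404) = 289/426 + 5618*(-1/4404) = 289/426 - 2809/2202 = -46688/78171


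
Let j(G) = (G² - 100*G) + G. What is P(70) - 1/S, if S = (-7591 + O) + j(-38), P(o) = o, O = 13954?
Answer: 809829/11569 ≈ 70.000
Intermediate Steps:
j(G) = G² - 99*G
S = 11569 (S = (-7591 + 13954) - 38*(-99 - 38) = 6363 - 38*(-137) = 6363 + 5206 = 11569)
P(70) - 1/S = 70 - 1/11569 = 809829/11569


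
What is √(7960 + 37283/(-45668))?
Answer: √84690839301/3262 ≈ 89.214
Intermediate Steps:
√(7960 + 37283/(-45668)) = √(7960 + 37283*(-1/45668)) = √(7960 - 37283/45668) = √(363479997/45668) = √84690839301/3262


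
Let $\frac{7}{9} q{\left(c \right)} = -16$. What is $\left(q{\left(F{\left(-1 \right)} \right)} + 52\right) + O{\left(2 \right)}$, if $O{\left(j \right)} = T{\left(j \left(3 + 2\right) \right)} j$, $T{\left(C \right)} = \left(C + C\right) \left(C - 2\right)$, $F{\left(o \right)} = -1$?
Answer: $\frac{2460}{7} \approx 351.43$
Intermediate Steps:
$q{\left(c \right)} = - \frac{144}{7}$ ($q{\left(c \right)} = \frac{9}{7} \left(-16\right) = - \frac{144}{7}$)
$T{\left(C \right)} = 2 C \left(-2 + C\right)$
$O{\left(j \right)} = 10 j^{2} \left(-2 + 5 j\right)$ ($O{\left(j \right)} = 2 j \left(3 + 2\right) \left(-2 + j \left(3 + 2\right)\right) j = 2 j 5 \left(-2 + j 5\right) j = 2 \cdot 5 j \left(-2 + 5 j\right) j = 10 j \left(-2 + 5 j\right) j = 10 j^{2} \left(-2 + 5 j\right)$)
$\left(q{\left(F{\left(-1 \right)} \right)} + 52\right) + O{\left(2 \right)} = \left(- \frac{144}{7} + 52\right) + 2^{2} \left(-20 + 50 \cdot 2\right) = \frac{220}{7} + 4 \left(-20 + 100\right) = \frac{220}{7} + 4 \cdot 80 = \frac{220}{7} + 320 = \frac{2460}{7}$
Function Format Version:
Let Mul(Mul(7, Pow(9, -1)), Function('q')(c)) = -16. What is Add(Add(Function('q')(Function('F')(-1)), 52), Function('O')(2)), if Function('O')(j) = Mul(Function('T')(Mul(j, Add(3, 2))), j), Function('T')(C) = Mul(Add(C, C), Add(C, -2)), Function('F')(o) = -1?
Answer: Rational(2460, 7) ≈ 351.43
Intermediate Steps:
Function('q')(c) = Rational(-144, 7) (Function('q')(c) = Mul(Rational(9, 7), -16) = Rational(-144, 7))
Function('T')(C) = Mul(2, C, Add(-2, C)) (Function('T')(C) = Mul(Mul(2, C), Add(-2, C)) = Mul(2, C, Add(-2, C)))
Function('O')(j) = Mul(10, Pow(j, 2), Add(-2, Mul(5, j))) (Function('O')(j) = Mul(Mul(2, Mul(j, Add(3, 2)), Add(-2, Mul(j, Add(3, 2)))), j) = Mul(Mul(2, Mul(j, 5), Add(-2, Mul(j, 5))), j) = Mul(Mul(2, Mul(5, j), Add(-2, Mul(5, j))), j) = Mul(Mul(10, j, Add(-2, Mul(5, j))), j) = Mul(10, Pow(j, 2), Add(-2, Mul(5, j))))
Add(Add(Function('q')(Function('F')(-1)), 52), Function('O')(2)) = Add(Add(Rational(-144, 7), 52), Mul(Pow(2, 2), Add(-20, Mul(50, 2)))) = Add(Rational(220, 7), Mul(4, Add(-20, 100))) = Add(Rational(220, 7), Mul(4, 80)) = Add(Rational(220, 7), 320) = Rational(2460, 7)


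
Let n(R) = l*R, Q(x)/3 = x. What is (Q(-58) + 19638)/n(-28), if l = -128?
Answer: 2433/448 ≈ 5.4308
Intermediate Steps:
Q(x) = 3*x
n(R) = -128*R
(Q(-58) + 19638)/n(-28) = (3*(-58) + 19638)/((-128*(-28))) = (-174 + 19638)/3584 = 19464*(1/3584) = 2433/448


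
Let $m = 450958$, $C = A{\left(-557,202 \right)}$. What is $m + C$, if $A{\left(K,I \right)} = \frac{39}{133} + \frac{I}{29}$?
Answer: $\frac{1739373003}{3857} \approx 4.5097 \cdot 10^{5}$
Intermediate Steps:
$A{\left(K,I \right)} = \frac{39}{133} + \frac{I}{29}$ ($A{\left(K,I \right)} = 39 \cdot \frac{1}{133} + I \frac{1}{29} = \frac{39}{133} + \frac{I}{29}$)
$C = \frac{27997}{3857}$ ($C = \frac{39}{133} + \frac{1}{29} \cdot 202 = \frac{39}{133} + \frac{202}{29} = \frac{27997}{3857} \approx 7.2588$)
$m + C = 450958 + \frac{27997}{3857} = \frac{1739373003}{3857}$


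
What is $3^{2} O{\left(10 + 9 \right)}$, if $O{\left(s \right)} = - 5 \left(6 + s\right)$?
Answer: $-1125$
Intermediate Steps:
$O{\left(s \right)} = -30 - 5 s$
$3^{2} O{\left(10 + 9 \right)} = 3^{2} \left(-30 - 5 \left(10 + 9\right)\right) = 9 \left(-30 - 95\right) = 9 \left(-125\right) = -1125$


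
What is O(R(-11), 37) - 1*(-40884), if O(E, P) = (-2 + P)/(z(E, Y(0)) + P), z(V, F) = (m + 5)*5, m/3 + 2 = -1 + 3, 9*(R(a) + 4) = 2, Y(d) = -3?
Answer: 2534843/62 ≈ 40885.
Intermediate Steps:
R(a) = -34/9 (R(a) = -4 + (⅑)*2 = -4 + 2/9 = -34/9)
m = 0 (m = -6 + 3*(-1 + 3) = -6 + 3*2 = -6 + 6 = 0)
z(V, F) = 25 (z(V, F) = (0 + 5)*5 = 5*5 = 25)
O(E, P) = (-2 + P)/(25 + P)
O(R(-11), 37) - 1*(-40884) = (-2 + 37)/(25 + 37) - 1*(-40884) = 35/62 + 40884 = 2534843/62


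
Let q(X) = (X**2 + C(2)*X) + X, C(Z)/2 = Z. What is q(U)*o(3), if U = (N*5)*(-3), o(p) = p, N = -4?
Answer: 11700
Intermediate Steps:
C(Z) = 2*Z
U = 60 (U = -4*5*(-3) = -20*(-3) = 60)
q(X) = X**2 + 5*X (q(X) = (X**2 + (2*2)*X) + X = (X**2 + 4*X) + X = X**2 + 5*X)
q(U)*o(3) = (60*(5 + 60))*3 = (60*65)*3 = 3900*3 = 11700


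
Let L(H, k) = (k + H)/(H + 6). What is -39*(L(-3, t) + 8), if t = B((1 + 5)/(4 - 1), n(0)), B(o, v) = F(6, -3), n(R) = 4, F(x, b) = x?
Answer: -351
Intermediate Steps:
B(o, v) = 6
t = 6
L(H, k) = (H + k)/(6 + H)
-39*(L(-3, t) + 8) = -39*((-3 + 6)/(6 - 3) + 8) = -39*(3/3 + 8) = -39*((1/3)*3 + 8) = -39*(1 + 8) = -39*9 = -351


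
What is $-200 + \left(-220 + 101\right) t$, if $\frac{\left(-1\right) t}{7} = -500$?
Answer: $-416700$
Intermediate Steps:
$t = 3500$ ($t = \left(-7\right) \left(-500\right) = 3500$)
$-200 + \left(-220 + 101\right) t = -200 + \left(-220 + 101\right) 3500 = -200 - 416500 = -416700$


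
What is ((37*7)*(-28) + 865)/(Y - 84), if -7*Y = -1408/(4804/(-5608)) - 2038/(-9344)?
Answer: 83621806016/4174378969 ≈ 20.032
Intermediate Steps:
Y = -9223826571/39277504 (Y = -(-1408/(4804/(-5608)) - 2038/(-9344))/7 = -(-1408/(4804*(-1/5608)) - 2038*(-1/9344))/7 = -(-1408/(-1201/1402) + 1019/4672)/7 = -(-1408*(-1402/1201) + 1019/4672)/7 = -(1974016/1201 + 1019/4672)/7 = -1/7*9223826571/5611072 = -9223826571/39277504 ≈ -234.84)
((37*7)*(-28) + 865)/(Y - 84) = ((37*7)*(-28) + 865)/(-9223826571/39277504 - 84) = (259*(-28) + 865)/(-12523136907/39277504) = (-7252 + 865)*(-39277504/12523136907) = -6387*(-39277504/12523136907) = 83621806016/4174378969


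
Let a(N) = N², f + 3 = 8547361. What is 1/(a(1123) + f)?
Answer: 1/9808487 ≈ 1.0195e-7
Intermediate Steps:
f = 8547358 (f = -3 + 8547361 = 8547358)
1/(a(1123) + f) = 1/(1123² + 8547358) = 1/(1261129 + 8547358) = 1/9808487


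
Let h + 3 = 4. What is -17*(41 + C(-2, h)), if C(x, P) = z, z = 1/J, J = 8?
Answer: -5593/8 ≈ -699.13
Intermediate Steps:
h = 1 (h = -3 + 4 = 1)
z = 1/8 ≈ 0.12500
C(x, P) = 1/8
-17*(41 + C(-2, h)) = -17*(41 + 1/8) = -17*329/8 = -5593/8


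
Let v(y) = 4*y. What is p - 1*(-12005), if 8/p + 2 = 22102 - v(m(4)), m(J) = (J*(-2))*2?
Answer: 66519707/5541 ≈ 12005.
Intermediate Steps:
m(J) = -4*J (m(J) = -2*J*2 = -4*J)
p = 2/5541 (p = 8/(-2 + (22102 - 4*(-4*4))) = 8/(-2 + (22102 - 4*(-16))) = 8/(-2 + (22102 - 1*(-64))) = 8/(-2 + (22102 + 64)) = 8/(-2 + 22166) = 8/22164 = 8*(1/22164) = 2/5541 ≈ 0.00036095)
p - 1*(-12005) = 2/5541 - 1*(-12005) = 2/5541 + 12005 = 66519707/5541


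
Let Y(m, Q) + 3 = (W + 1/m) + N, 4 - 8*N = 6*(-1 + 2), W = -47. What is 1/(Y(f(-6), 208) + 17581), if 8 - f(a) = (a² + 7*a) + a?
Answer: 5/87654 ≈ 5.7042e-5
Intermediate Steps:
f(a) = 8 - a² - 8*a (f(a) = 8 - ((a² + 7*a) + a) = 8 - (a² + 8*a) = 8 + (-a² - 8*a) = 8 - a² - 8*a)
N = -¼ (N = ½ - 3*(-1 + 2)/4 = ½ - 3/4 = ½ - ⅛*6 = ½ - ¾ = -¼ ≈ -0.25000)
Y(m, Q) = -201/4 + 1/m (Y(m, Q) = -3 + ((-47 + 1/m) - ¼) = -3 + (-189/4 + 1/m) = -201/4 + 1/m)
1/(Y(f(-6), 208) + 17581) = 1/((-201/4 + 1/(8 - 1*(-6)² - 8*(-6))) + 17581) = 1/((-201/4 + 1/(8 - 1*36 + 48)) + 17581) = 1/((-201/4 + 1/(8 - 36 + 48)) + 17581) = 1/((-201/4 + 1/20) + 17581) = 1/(-251/5 + 17581) = 1/(87654/5) = 5/87654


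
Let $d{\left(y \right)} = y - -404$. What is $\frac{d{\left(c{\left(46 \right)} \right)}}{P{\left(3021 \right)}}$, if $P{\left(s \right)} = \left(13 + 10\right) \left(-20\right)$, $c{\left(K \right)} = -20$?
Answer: $- \frac{96}{115} \approx -0.83478$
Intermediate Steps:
$d{\left(y \right)} = 404 + y$ ($d{\left(y \right)} = y + 404 = 404 + y$)
$P{\left(s \right)} = -460$ ($P{\left(s \right)} = 23 \left(-20\right) = -460$)
$\frac{d{\left(c{\left(46 \right)} \right)}}{P{\left(3021 \right)}} = \frac{404 - 20}{-460} = 384 \left(- \frac{1}{460}\right) = - \frac{96}{115}$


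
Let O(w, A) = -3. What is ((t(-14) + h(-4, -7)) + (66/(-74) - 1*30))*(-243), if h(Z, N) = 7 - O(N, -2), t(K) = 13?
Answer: 70956/37 ≈ 1917.7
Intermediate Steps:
h(Z, N) = 10 (h(Z, N) = 7 - 1*(-3) = 7 + 3 = 10)
((t(-14) + h(-4, -7)) + (66/(-74) - 1*30))*(-243) = ((13 + 10) + (66/(-74) - 1*30))*(-243) = (23 + (66*(-1/74) - 30))*(-243) = (23 + (-33/37 - 30))*(-243) = (23 - 1143/37)*(-243) = -292/37*(-243) = 70956/37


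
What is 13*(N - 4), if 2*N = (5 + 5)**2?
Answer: 598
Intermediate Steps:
N = 50 (N = (5 + 5)**2/2 = (1/2)*10**2 = (1/2)*100 = 50)
13*(N - 4) = 13*(50 - 4) = 13*46 = 598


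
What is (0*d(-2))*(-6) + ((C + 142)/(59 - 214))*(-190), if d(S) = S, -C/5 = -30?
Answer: 11096/31 ≈ 357.94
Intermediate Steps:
C = 150 (C = -5*(-30) = 150)
(0*d(-2))*(-6) + ((C + 142)/(59 - 214))*(-190) = (0*(-2))*(-6) + ((150 + 142)/(59 - 214))*(-190) = 0*(-6) + (292/(-155))*(-190) = 0 + (292*(-1/155))*(-190) = 0 - 292/155*(-190) = 0 + 11096/31 = 11096/31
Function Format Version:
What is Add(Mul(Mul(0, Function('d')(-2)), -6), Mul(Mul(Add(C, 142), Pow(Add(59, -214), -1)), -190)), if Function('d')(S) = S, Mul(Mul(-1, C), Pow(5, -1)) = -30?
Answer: Rational(11096, 31) ≈ 357.94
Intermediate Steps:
C = 150 (C = Mul(-5, -30) = 150)
Add(Mul(Mul(0, Function('d')(-2)), -6), Mul(Mul(Add(C, 142), Pow(Add(59, -214), -1)), -190)) = Add(Mul(Mul(0, -2), -6), Mul(Mul(Add(150, 142), Pow(Add(59, -214), -1)), -190)) = Add(Mul(0, -6), Mul(Mul(292, Pow(-155, -1)), -190)) = Add(0, Mul(Mul(292, Rational(-1, 155)), -190)) = Add(0, Mul(Rational(-292, 155), -190)) = Add(0, Rational(11096, 31)) = Rational(11096, 31)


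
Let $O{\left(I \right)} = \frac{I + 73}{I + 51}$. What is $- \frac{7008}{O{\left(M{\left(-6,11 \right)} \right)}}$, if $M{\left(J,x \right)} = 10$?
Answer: $- \frac{427488}{83} \approx -5150.5$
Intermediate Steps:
$O{\left(I \right)} = \frac{73 + I}{51 + I}$
$- \frac{7008}{O{\left(M{\left(-6,11 \right)} \right)}} = - \frac{7008}{\frac{1}{51 + 10} \left(73 + 10\right)} = - \frac{7008}{\frac{1}{61} \cdot 83} = - \frac{7008}{\frac{83}{61}} = \left(-7008\right) \frac{61}{83} = - \frac{427488}{83}$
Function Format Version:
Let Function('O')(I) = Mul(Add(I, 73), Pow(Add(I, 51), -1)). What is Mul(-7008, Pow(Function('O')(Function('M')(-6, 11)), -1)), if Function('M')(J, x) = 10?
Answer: Rational(-427488, 83) ≈ -5150.5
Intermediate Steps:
Function('O')(I) = Mul(Pow(Add(51, I), -1), Add(73, I)) (Function('O')(I) = Mul(Add(73, I), Pow(Add(51, I), -1)) = Mul(Pow(Add(51, I), -1), Add(73, I)))
Mul(-7008, Pow(Function('O')(Function('M')(-6, 11)), -1)) = Mul(-7008, Pow(Mul(Pow(Add(51, 10), -1), Add(73, 10)), -1)) = Mul(-7008, Pow(Mul(Pow(61, -1), 83), -1)) = Mul(-7008, Pow(Mul(Rational(1, 61), 83), -1)) = Mul(-7008, Pow(Rational(83, 61), -1)) = Mul(-7008, Rational(61, 83)) = Rational(-427488, 83)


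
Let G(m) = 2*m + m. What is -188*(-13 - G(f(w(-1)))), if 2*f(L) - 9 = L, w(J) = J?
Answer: 4700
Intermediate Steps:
f(L) = 9/2 + L/2
G(m) = 3*m
-188*(-13 - G(f(w(-1)))) = -188*(-13 - 3*(9/2 + (½)*(-1))) = -188*(-13 - 3*(9/2 - ½)) = -188*(-13 - 3*4) = -188*(-13 - 1*12) = -188*(-13 - 12) = -188*(-25) = 4700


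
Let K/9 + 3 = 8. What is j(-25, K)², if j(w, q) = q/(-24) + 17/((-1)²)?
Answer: 14641/64 ≈ 228.77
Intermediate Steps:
K = 45 (K = -27 + 9*8 = -27 + 72 = 45)
j(w, q) = 17 - q/24 (j(w, q) = q*(-1/24) + 17/1 = -q/24 + 17*1 = -q/24 + 17 = 17 - q/24)
j(-25, K)² = (17 - 1/24*45)² = (17 - 15/8)² = (121/8)² = 14641/64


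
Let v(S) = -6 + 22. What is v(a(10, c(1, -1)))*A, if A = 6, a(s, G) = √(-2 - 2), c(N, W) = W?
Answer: 96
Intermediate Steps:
a(s, G) = 2*I (a(s, G) = √(-4) = 2*I)
v(S) = 16
v(a(10, c(1, -1)))*A = 16*6 = 96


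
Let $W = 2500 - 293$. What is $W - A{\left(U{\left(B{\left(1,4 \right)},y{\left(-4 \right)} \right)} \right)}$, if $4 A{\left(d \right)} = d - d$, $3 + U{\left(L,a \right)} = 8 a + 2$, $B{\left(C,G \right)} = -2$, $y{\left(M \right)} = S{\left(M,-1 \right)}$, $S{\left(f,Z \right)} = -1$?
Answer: $2207$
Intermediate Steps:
$y{\left(M \right)} = -1$
$U{\left(L,a \right)} = -1 + 8 a$ ($U{\left(L,a \right)} = -3 + \left(8 a + 2\right) = -3 + \left(2 + 8 a\right) = -1 + 8 a$)
$A{\left(d \right)} = 0$ ($A{\left(d \right)} = \frac{d - d}{4} = \frac{1}{4} \cdot 0 = 0$)
$W = 2207$ ($W = 2500 - 293 = 2207$)
$W - A{\left(U{\left(B{\left(1,4 \right)},y{\left(-4 \right)} \right)} \right)} = 2207 - 0 = 2207 + 0 = 2207$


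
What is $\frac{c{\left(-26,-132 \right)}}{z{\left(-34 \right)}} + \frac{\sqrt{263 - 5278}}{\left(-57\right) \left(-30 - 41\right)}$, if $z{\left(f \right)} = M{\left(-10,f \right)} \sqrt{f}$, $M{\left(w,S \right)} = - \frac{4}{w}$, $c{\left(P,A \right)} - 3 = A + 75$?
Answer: $\frac{i \left(34 \sqrt{5015} + 546345 \sqrt{34}\right)}{137598} \approx 23.17 i$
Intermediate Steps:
$c{\left(P,A \right)} = 78 + A$ ($c{\left(P,A \right)} = 3 + \left(A + 75\right) = 3 + \left(75 + A\right) = 78 + A$)
$z{\left(f \right)} = \frac{2 \sqrt{f}}{5}$ ($z{\left(f \right)} = - \frac{4}{-10} \sqrt{f} = \left(-4\right) \left(- \frac{1}{10}\right) \sqrt{f} = \frac{2 \sqrt{f}}{5}$)
$\frac{c{\left(-26,-132 \right)}}{z{\left(-34 \right)}} + \frac{\sqrt{263 - 5278}}{\left(-57\right) \left(-30 - 41\right)} = \frac{78 - 132}{\frac{2}{5} \sqrt{-34}} + \frac{\sqrt{263 - 5278}}{\left(-57\right) \left(-30 - 41\right)} = - \frac{54}{\frac{2}{5} i \sqrt{34}} + \frac{\sqrt{-5015}}{\left(-57\right) \left(-71\right)} = - \frac{54}{\frac{2}{5} i \sqrt{34}} + \frac{i \sqrt{5015}}{4047} = - 54 \left(- \frac{5 i \sqrt{34}}{68}\right) + i \sqrt{5015} \cdot \frac{1}{4047} = \frac{135 i \sqrt{34}}{34} + \frac{i \sqrt{5015}}{4047} = \frac{i \sqrt{5015}}{4047} + \frac{135 i \sqrt{34}}{34}$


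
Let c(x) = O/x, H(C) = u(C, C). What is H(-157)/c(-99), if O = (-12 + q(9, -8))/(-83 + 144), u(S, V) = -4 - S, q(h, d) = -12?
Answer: 307989/8 ≈ 38499.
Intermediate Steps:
O = -24/61 (O = (-12 - 12)/(-83 + 144) = -24/61 ≈ -0.39344)
H(C) = -4 - C
c(x) = -24/(61*x)
H(-157)/c(-99) = (-4 - 1*(-157))/((-24/61/(-99))) = (-4 + 157)/((-24/61*(-1/99))) = 153/(8/2013) = 153*(2013/8) = 307989/8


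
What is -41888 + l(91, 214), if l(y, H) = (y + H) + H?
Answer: -41369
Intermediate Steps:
l(y, H) = y + 2*H (l(y, H) = (H + y) + H = y + 2*H)
-41888 + l(91, 214) = -41888 + (91 + 2*214) = -41888 + (91 + 428) = -41888 + 519 = -41369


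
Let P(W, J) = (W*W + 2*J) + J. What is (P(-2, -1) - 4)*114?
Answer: -342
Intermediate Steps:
P(W, J) = W**2 + 3*J (P(W, J) = (W**2 + 2*J) + J = W**2 + 3*J)
(P(-2, -1) - 4)*114 = (((-2)**2 + 3*(-1)) - 4)*114 = ((4 - 3) - 4)*114 = (1 - 4)*114 = -3*114 = -342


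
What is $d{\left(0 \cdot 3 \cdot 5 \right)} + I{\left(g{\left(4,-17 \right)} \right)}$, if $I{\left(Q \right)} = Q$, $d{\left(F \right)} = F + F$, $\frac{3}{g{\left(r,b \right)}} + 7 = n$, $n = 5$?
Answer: $- \frac{3}{2} \approx -1.5$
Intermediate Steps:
$g{\left(r,b \right)} = - \frac{3}{2}$ ($g{\left(r,b \right)} = \frac{3}{-7 + 5} = \frac{3}{-2} = 3 \left(- \frac{1}{2}\right) = - \frac{3}{2}$)
$d{\left(F \right)} = 2 F$
$d{\left(0 \cdot 3 \cdot 5 \right)} + I{\left(g{\left(4,-17 \right)} \right)} = 2 \cdot 0 \cdot 3 \cdot 5 - \frac{3}{2} = 2 \cdot 0 \cdot 5 - \frac{3}{2} = 2 \cdot 0 - \frac{3}{2} = 0 - \frac{3}{2} = - \frac{3}{2}$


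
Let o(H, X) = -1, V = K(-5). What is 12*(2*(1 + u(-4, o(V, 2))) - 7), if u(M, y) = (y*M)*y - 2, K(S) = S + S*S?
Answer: -204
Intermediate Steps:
K(S) = S + S**2
V = 20 (V = -5*(1 - 5) = -5*(-4) = 20)
u(M, y) = -2 + M*y**2 (u(M, y) = (M*y)*y - 2 = M*y**2 - 2 = -2 + M*y**2)
12*(2*(1 + u(-4, o(V, 2))) - 7) = 12*(2*(1 + (-2 - 4*(-1)**2)) - 7) = 12*(2*(1 + (-2 - 4*1)) - 7) = 12*(2*(1 + (-2 - 4)) - 7) = 12*(2*(1 - 6) - 7) = 12*(2*(-5) - 7) = 12*(-10 - 7) = 12*(-17) = -204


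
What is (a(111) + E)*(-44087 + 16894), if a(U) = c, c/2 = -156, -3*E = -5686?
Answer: -129166750/3 ≈ -4.3056e+7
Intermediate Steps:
E = 5686/3 (E = -⅓*(-5686) = 5686/3 ≈ 1895.3)
c = -312 (c = 2*(-156) = -312)
a(U) = -312
(a(111) + E)*(-44087 + 16894) = (-312 + 5686/3)*(-44087 + 16894) = (4750/3)*(-27193) = -129166750/3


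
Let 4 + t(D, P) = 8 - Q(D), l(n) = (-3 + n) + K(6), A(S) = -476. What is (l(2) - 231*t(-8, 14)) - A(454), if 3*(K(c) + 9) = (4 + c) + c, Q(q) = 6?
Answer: 2800/3 ≈ 933.33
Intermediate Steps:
K(c) = -23/3 + 2*c/3 (K(c) = -9 + ((4 + c) + c)/3 = -9 + (4 + 2*c)/3 = -9 + (4/3 + 2*c/3) = -23/3 + 2*c/3)
l(n) = -20/3 + n (l(n) = (-3 + n) + (-23/3 + (⅔)*6) = (-3 + n) + (-23/3 + 4) = (-3 + n) - 11/3 = -20/3 + n)
t(D, P) = -2 (t(D, P) = -4 + (8 - 1*6) = -4 + (8 - 6) = -4 + 2 = -2)
(l(2) - 231*t(-8, 14)) - A(454) = ((-20/3 + 2) - 231*(-2)) - 1*(-476) = (-14/3 + 462) + 476 = 1372/3 + 476 = 2800/3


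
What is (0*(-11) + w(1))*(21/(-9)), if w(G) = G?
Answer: -7/3 ≈ -2.3333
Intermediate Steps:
(0*(-11) + w(1))*(21/(-9)) = (0*(-11) + 1)*(21/(-9)) = (0 + 1)*(21*(-⅑)) = 1*(-7/3) = -7/3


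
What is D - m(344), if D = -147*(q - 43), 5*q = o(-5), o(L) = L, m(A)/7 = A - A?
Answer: 6468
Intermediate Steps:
m(A) = 0 (m(A) = 7*(A - A) = 7*0 = 0)
q = -1 (q = (1/5)*(-5) = -1)
D = 6468 (D = -147*(-1 - 43) = -147*(-44) = 6468)
D - m(344) = 6468 - 1*0 = 6468 + 0 = 6468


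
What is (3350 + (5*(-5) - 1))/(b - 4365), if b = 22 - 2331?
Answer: -1662/3337 ≈ -0.49805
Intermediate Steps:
b = -2309
(3350 + (5*(-5) - 1))/(b - 4365) = (3350 + (5*(-5) - 1))/(-2309 - 4365) = (3350 + (-25 - 1))/(-6674) = (3350 - 26)*(-1/6674) = 3324*(-1/6674) = -1662/3337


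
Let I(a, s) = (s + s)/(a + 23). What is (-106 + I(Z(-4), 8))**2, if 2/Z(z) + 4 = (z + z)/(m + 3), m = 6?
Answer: 2738428900/247009 ≈ 11086.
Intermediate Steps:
Z(z) = 2/(-4 + 2*z/9) (Z(z) = 2/(-4 + (z + z)/(6 + 3)) = 2/(-4 + (2*z)/9) = 2/(-4 + (2*z)*(1/9)) = 2/(-4 + 2*z/9))
I(a, s) = 2*s/(23 + a) (I(a, s) = (2*s)/(23 + a) = 2*s/(23 + a))
(-106 + I(Z(-4), 8))**2 = (-106 + 2*8/(23 + 9/(-18 - 4)))**2 = (-106 + 2*8/(23 + 9/(-22)))**2 = (-106 + 2*8/(23 + 9*(-1/22)))**2 = (-106 + 2*8/(23 - 9/22))**2 = (-106 + 2*8/(497/22))**2 = (-106 + 2*8*(22/497))**2 = (-106 + 352/497)**2 = (-52330/497)**2 = 2738428900/247009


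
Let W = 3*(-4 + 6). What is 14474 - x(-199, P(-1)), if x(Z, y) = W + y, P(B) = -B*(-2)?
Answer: 14470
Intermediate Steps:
P(B) = 2*B
W = 6 (W = 3*2 = 6)
x(Z, y) = 6 + y
14474 - x(-199, P(-1)) = 14474 - (6 + 2*(-1)) = 14474 - (6 - 2) = 14474 - 1*4 = 14474 - 4 = 14470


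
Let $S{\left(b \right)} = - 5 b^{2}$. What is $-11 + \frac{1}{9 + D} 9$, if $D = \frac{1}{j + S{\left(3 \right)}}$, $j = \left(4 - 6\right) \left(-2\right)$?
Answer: $- \frac{3679}{368} \approx -9.9973$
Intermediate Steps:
$j = 4$ ($j = \left(4 - 6\right) \left(-2\right) = \left(-2\right) \left(-2\right) = 4$)
$D = - \frac{1}{41}$ ($D = \frac{1}{4 - 5 \cdot 3^{2}} = \frac{1}{4 - 45} = \frac{1}{-41} = - \frac{1}{41} \approx -0.02439$)
$-11 + \frac{1}{9 + D} 9 = -11 + \frac{1}{9 - \frac{1}{41}} \cdot 9 = -11 + \frac{1}{\frac{368}{41}} \cdot 9 = -11 + \frac{41}{368} \cdot 9 = -11 + \frac{369}{368} = - \frac{3679}{368}$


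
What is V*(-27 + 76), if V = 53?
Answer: 2597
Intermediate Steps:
V*(-27 + 76) = 53*(-27 + 76) = 53*49 = 2597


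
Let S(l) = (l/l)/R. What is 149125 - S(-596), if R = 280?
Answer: 41754999/280 ≈ 1.4913e+5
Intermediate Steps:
S(l) = 1/280 (S(l) = (l/l)/280 = 1*(1/280) = 1/280)
149125 - S(-596) = 149125 - 1*1/280 = 149125 - 1/280 = 41754999/280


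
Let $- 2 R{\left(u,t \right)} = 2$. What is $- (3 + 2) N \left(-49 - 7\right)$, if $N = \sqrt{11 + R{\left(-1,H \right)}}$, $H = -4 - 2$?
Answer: $280 \sqrt{10} \approx 885.44$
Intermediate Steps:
$H = -6$ ($H = -4 - 2 = -6$)
$R{\left(u,t \right)} = -1$ ($R{\left(u,t \right)} = \left(- \frac{1}{2}\right) 2 = -1$)
$N = \sqrt{10}$ ($N = \sqrt{11 - 1} = \sqrt{10} \approx 3.1623$)
$- (3 + 2) N \left(-49 - 7\right) = - (3 + 2) \sqrt{10} \left(-49 - 7\right) = \left(-1\right) 5 \sqrt{10} \left(-56\right) = - 5 \sqrt{10} \left(-56\right) = 280 \sqrt{10}$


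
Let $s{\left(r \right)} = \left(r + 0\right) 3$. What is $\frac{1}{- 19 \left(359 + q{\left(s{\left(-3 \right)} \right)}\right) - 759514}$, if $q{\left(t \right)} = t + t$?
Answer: $- \frac{1}{765993} \approx -1.3055 \cdot 10^{-6}$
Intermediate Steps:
$s{\left(r \right)} = 3 r$ ($s{\left(r \right)} = r 3 = 3 r$)
$q{\left(t \right)} = 2 t$
$\frac{1}{- 19 \left(359 + q{\left(s{\left(-3 \right)} \right)}\right) - 759514} = \frac{1}{- 19 \left(359 + 2 \cdot 3 \left(-3\right)\right) - 759514} = \frac{1}{- 19 \left(359 + 2 \left(-9\right)\right) - 759514} = \frac{1}{- 19 \left(359 - 18\right) - 759514} = \frac{1}{\left(-19\right) 341 - 759514} = \frac{1}{-6479 - 759514} = \frac{1}{-765993} = - \frac{1}{765993}$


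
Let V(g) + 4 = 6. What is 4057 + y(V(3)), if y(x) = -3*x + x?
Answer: 4053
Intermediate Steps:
V(g) = 2 (V(g) = -4 + 6 = 2)
y(x) = -2*x
4057 + y(V(3)) = 4057 - 2*2 = 4057 - 4 = 4053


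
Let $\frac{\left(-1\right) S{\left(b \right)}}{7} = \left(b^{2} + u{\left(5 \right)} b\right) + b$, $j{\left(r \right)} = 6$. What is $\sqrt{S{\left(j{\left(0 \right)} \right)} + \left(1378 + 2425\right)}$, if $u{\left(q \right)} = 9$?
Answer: $\sqrt{3131} \approx 55.955$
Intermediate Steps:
$S{\left(b \right)} = - 70 b - 7 b^{2}$ ($S{\left(b \right)} = - 7 \left(\left(b^{2} + 9 b\right) + b\right) = - 7 \left(b^{2} + 10 b\right) = - 70 b - 7 b^{2}$)
$\sqrt{S{\left(j{\left(0 \right)} \right)} + \left(1378 + 2425\right)} = \sqrt{\left(-7\right) 6 \left(10 + 6\right) + \left(1378 + 2425\right)} = \sqrt{\left(-7\right) 6 \cdot 16 + 3803} = \sqrt{-672 + 3803} = \sqrt{3131}$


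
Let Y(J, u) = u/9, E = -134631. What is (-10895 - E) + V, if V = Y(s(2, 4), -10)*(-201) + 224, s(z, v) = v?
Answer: 372550/3 ≈ 1.2418e+5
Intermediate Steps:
Y(J, u) = u/9 (Y(J, u) = u*(1/9) = u/9)
V = 1342/3 (V = ((1/9)*(-10))*(-201) + 224 = -10/9*(-201) + 224 = 670/3 + 224 = 1342/3 ≈ 447.33)
(-10895 - E) + V = (-10895 - 1*(-134631)) + 1342/3 = (-10895 + 134631) + 1342/3 = 123736 + 1342/3 = 372550/3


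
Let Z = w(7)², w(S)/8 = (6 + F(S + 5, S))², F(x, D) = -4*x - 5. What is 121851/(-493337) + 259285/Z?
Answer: -37926101725939/154068939871808 ≈ -0.24616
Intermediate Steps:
F(x, D) = -5 - 4*x
w(S) = 8*(-19 - 4*S)² (w(S) = 8*(6 + (-5 - 4*(S + 5)))² = 8*(6 + (-5 - 4*(5 + S)))² = 8*(6 + (-5 + (-20 - 4*S)))² = 8*(6 + (-25 - 4*S))² = 8*(-19 - 4*S)²)
Z = 312299584 (Z = (8*(19 + 4*7)²)² = (8*(19 + 28)²)² = (8*47²)² = (8*2209)² = 17672² = 312299584)
121851/(-493337) + 259285/Z = 121851/(-493337) + 259285/312299584 = 121851*(-1/493337) + 259285*(1/312299584) = -121851/493337 + 259285/312299584 = -37926101725939/154068939871808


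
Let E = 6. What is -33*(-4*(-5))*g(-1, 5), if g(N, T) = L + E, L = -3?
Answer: -1980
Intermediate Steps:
g(N, T) = 3 (g(N, T) = -3 + 6 = 3)
-33*(-4*(-5))*g(-1, 5) = -33*(-4*(-5))*3 = -660*3 = -33*60 = -1980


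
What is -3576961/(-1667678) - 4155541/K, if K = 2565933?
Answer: 2248137965815/4279150013574 ≈ 0.52537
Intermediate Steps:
-3576961/(-1667678) - 4155541/K = -3576961/(-1667678) - 4155541/2565933 = -3576961*(-1/1667678) - 4155541*1/2565933 = 3576961/1667678 - 4155541/2565933 = 2248137965815/4279150013574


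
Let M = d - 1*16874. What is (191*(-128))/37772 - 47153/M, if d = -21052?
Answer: 30494581/51162174 ≈ 0.59604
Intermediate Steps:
M = -37926 (M = -21052 - 1*16874 = -21052 - 16874 = -37926)
(191*(-128))/37772 - 47153/M = (191*(-128))/37772 - 47153/(-37926) = -24448*1/37772 - 47153*(-1/37926) = -6112/9443 + 47153/37926 = 30494581/51162174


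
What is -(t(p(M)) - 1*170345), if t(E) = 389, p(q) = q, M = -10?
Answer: 169956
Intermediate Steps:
-(t(p(M)) - 1*170345) = -(389 - 1*170345) = -(389 - 170345) = -1*(-169956) = 169956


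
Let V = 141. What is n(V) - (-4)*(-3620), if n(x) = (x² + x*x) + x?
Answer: 25423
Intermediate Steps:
n(x) = x + 2*x² (n(x) = (x² + x²) + x = 2*x² + x = x + 2*x²)
n(V) - (-4)*(-3620) = 141*(1 + 2*141) - (-4)*(-3620) = 141*(1 + 282) - 1*14480 = 141*283 - 14480 = 39903 - 14480 = 25423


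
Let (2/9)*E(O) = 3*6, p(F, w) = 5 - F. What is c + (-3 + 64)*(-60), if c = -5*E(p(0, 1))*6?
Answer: -6090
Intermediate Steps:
E(O) = 81 (E(O) = 9*(3*6)/2 = (9/2)*18 = 81)
c = -2430 (c = -5*81*6 = -405*6 = -2430)
c + (-3 + 64)*(-60) = -2430 + (-3 + 64)*(-60) = -2430 + 61*(-60) = -2430 - 3660 = -6090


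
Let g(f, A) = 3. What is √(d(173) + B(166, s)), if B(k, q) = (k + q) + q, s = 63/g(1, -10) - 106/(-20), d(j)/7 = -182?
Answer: I*√26385/5 ≈ 32.487*I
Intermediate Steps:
d(j) = -1274 (d(j) = 7*(-182) = -1274)
s = 263/10 (s = 63/3 - 106/(-20) = 63*(⅓) - 106*(-1/20) = 21 + 53/10 = 263/10 ≈ 26.300)
B(k, q) = k + 2*q
√(d(173) + B(166, s)) = √(-1274 + (166 + 2*(263/10))) = √(-1274 + (166 + 263/5)) = √(-1274 + 1093/5) = √(-5277/5) = I*√26385/5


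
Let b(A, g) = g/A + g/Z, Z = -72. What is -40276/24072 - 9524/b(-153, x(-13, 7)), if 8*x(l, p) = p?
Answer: 561230948069/1053150 ≈ 5.3291e+5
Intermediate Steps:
x(l, p) = p/8
b(A, g) = -g/72 + g/A (b(A, g) = g/A + g/(-72) = g/A + g*(-1/72) = g/A - g/72 = -g/72 + g/A)
-40276/24072 - 9524/b(-153, x(-13, 7)) = -40276/24072 - 9524/(-7/576 + ((⅛)*7)/(-153)) = -40276*1/24072 - 9524/(-1/72*7/8 + (7/8)*(-1/153)) = -10069/6018 - 9524/(-7/576 - 7/1224) = -10069/6018 - 9524/(-175/9792) = -10069/6018 - 9524*(-9792/175) = -10069/6018 + 93259008/175 = 561230948069/1053150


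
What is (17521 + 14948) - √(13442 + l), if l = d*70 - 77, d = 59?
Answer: 32469 - √17495 ≈ 32337.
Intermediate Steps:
l = 4053 (l = 59*70 - 77 = 4130 - 77 = 4053)
(17521 + 14948) - √(13442 + l) = (17521 + 14948) - √(13442 + 4053) = 32469 - √17495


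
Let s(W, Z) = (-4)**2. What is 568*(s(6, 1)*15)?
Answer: 136320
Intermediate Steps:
s(W, Z) = 16
568*(s(6, 1)*15) = 568*(16*15) = 568*240 = 136320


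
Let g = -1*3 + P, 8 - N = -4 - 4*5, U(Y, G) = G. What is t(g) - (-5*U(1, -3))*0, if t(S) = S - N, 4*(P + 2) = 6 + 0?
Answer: -71/2 ≈ -35.500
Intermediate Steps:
P = -1/2 (P = -2 + (6 + 0)/4 = -2 + (1/4)*6 = -2 + 3/2 = -1/2 ≈ -0.50000)
N = 32 (N = 8 - (-4 - 4*5) = 8 - (-4 - 20) = 8 - 1*(-24) = 8 + 24 = 32)
g = -7/2 (g = -1*3 - 1/2 = -3 - 1/2 = -7/2 ≈ -3.5000)
t(S) = -32 + S (t(S) = S - 1*32 = S - 32 = -32 + S)
t(g) - (-5*U(1, -3))*0 = (-32 - 7/2) - (-5*(-3))*0 = -71/2 - 15*0 = -71/2 - 1*0 = -71/2 + 0 = -71/2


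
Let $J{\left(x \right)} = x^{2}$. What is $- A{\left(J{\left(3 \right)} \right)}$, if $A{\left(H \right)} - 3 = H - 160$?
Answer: $148$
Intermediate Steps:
$A{\left(H \right)} = -157 + H$ ($A{\left(H \right)} = 3 + \left(H - 160\right) = 3 + \left(-160 + H\right) = -157 + H$)
$- A{\left(J{\left(3 \right)} \right)} = - (-157 + 3^{2}) = - (-157 + 9) = \left(-1\right) \left(-148\right) = 148$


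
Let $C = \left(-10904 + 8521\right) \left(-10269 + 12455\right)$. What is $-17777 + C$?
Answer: $-5227015$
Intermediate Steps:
$C = -5209238$ ($C = \left(-2383\right) 2186 = -5209238$)
$-17777 + C = -17777 - 5209238 = -5227015$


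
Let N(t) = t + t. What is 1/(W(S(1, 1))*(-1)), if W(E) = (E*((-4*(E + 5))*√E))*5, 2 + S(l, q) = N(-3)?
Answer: -I*√2/1920 ≈ -0.00073657*I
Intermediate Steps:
N(t) = 2*t
S(l, q) = -8 (S(l, q) = -2 + 2*(-3) = -2 - 6 = -8)
W(E) = 5*E^(3/2)*(-20 - 4*E) (W(E) = (E*((-4*(5 + E))*√E))*5 = (E*((-20 - 4*E)*√E))*5 = (E*(√E*(-20 - 4*E)))*5 = (E^(3/2)*(-20 - 4*E))*5 = 5*E^(3/2)*(-20 - 4*E))
1/(W(S(1, 1))*(-1)) = 1/((20*(-8)^(3/2)*(-5 - 1*(-8)))*(-1)) = 1/((20*(-16*I*√2)*(-5 + 8))*(-1)) = 1/((20*(-16*I*√2)*3)*(-1)) = 1/(-960*I*√2*(-1)) = 1/(960*I*√2) = -I*√2/1920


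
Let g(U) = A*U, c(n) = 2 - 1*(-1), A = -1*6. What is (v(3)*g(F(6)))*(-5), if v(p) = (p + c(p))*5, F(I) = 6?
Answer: 5400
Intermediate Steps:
A = -6
c(n) = 3 (c(n) = 2 + 1 = 3)
g(U) = -6*U
v(p) = 15 + 5*p (v(p) = (p + 3)*5 = (3 + p)*5 = 15 + 5*p)
(v(3)*g(F(6)))*(-5) = ((15 + 5*3)*(-6*6))*(-5) = ((15 + 15)*(-36))*(-5) = (30*(-36))*(-5) = -1080*(-5) = 5400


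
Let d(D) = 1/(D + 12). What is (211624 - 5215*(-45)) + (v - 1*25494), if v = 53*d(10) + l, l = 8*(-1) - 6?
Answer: 9257455/22 ≈ 4.2079e+5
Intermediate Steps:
l = -14 (l = -8 - 6 = -14)
d(D) = 1/(12 + D)
v = -255/22 (v = 53/(12 + 10) - 14 = 53/22 - 14 = -255/22 ≈ -11.591)
(211624 - 5215*(-45)) + (v - 1*25494) = (211624 - 5215*(-45)) + (-255/22 - 1*25494) = (211624 + 234675) + (-255/22 - 25494) = 446299 - 561123/22 = 9257455/22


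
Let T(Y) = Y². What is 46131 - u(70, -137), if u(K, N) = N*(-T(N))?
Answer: -2525222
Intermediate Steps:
u(K, N) = -N³ (u(K, N) = N*(-N²) = -N³)
46131 - u(70, -137) = 46131 - (-1)*(-137)³ = 46131 - (-1)*(-2571353) = 46131 - 1*2571353 = 46131 - 2571353 = -2525222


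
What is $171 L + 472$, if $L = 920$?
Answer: $157792$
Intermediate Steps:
$171 L + 472 = 171 \cdot 920 + 472 = 157320 + 472 = 157792$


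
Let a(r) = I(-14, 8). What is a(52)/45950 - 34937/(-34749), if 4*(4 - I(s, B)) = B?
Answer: 802712324/798358275 ≈ 1.0055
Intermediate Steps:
I(s, B) = 4 - B/4
a(r) = 2 (a(r) = 4 - ¼*8 = 4 - 2 = 2)
a(52)/45950 - 34937/(-34749) = 2/45950 - 34937/(-34749) = 2*(1/45950) - 34937*(-1/34749) = 1/22975 + 34937/34749 = 802712324/798358275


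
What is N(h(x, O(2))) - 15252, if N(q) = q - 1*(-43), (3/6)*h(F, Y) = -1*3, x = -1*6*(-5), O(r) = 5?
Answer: -15215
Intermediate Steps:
x = 30 (x = -6*(-5) = 30)
h(F, Y) = -6 (h(F, Y) = 2*(-1*3) = 2*(-3) = -6)
N(q) = 43 + q (N(q) = q + 43 = 43 + q)
N(h(x, O(2))) - 15252 = (43 - 6) - 15252 = 37 - 15252 = -15215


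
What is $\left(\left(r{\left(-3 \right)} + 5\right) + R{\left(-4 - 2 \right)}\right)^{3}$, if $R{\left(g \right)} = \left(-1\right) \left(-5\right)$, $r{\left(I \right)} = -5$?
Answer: $125$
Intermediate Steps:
$R{\left(g \right)} = 5$
$\left(\left(r{\left(-3 \right)} + 5\right) + R{\left(-4 - 2 \right)}\right)^{3} = \left(\left(-5 + 5\right) + 5\right)^{3} = \left(0 + 5\right)^{3} = 5^{3} = 125$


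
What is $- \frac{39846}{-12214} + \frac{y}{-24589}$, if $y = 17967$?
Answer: $\frac{380162178}{150165023} \approx 2.5316$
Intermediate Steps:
$- \frac{39846}{-12214} + \frac{y}{-24589} = - \frac{39846}{-12214} + \frac{17967}{-24589} = \left(-39846\right) \left(- \frac{1}{12214}\right) + 17967 \left(- \frac{1}{24589}\right) = \frac{19923}{6107} - \frac{17967}{24589} = \frac{380162178}{150165023}$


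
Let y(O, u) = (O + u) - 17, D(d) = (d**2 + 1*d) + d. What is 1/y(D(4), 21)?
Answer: 1/28 ≈ 0.035714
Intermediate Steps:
D(d) = d**2 + 2*d (D(d) = (d**2 + d) + d = (d + d**2) + d = d**2 + 2*d)
y(O, u) = -17 + O + u
1/y(D(4), 21) = 1/(-17 + 4*(2 + 4) + 21) = 1/(-17 + 4*6 + 21) = 1/(-17 + 24 + 21) = 1/28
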